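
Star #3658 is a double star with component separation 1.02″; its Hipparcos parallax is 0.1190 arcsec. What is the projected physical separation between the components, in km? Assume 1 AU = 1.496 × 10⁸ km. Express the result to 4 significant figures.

d = 1/p = 1/0.1190″ = 8.4034 pc.
At distance d (pc), an angle of θ arcsec spans θ·d AU: s = 1.02 × 8.4034 = 8.5715 AU.
= 8.5715 × 1.496 × 10⁸ km = 1.2823 × 10^9 km.

1.282 × 10^9 km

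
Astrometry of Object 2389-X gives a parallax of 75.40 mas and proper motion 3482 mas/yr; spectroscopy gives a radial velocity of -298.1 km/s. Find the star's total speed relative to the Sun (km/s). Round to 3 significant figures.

370 km/s

d = 1/p = 1/0.07540″ = 13.263 pc.
μ = 3482 mas/yr = 3.482 ″/yr.
v_t = 4.740 μ d = 4.740 × 3.482 × 13.263 = 218.9 km/s.
v = √(v_r² + v_t²) = √((-298.1)² + 218.9²) = √136781 = 369.84 km/s.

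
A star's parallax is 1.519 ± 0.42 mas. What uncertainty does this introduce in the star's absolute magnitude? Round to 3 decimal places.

M = m − 5 log₁₀ d + 5 = m + 5 log₁₀ p + 5, so ∂M/∂p = 5/(p ln 10).
σ_M = (5/ln 10) · (σ_p/p) = 2.1715 × 0.42/1.519 = 2.1715 × 0.2765 = 0.60042.

σ_M = 0.600 mag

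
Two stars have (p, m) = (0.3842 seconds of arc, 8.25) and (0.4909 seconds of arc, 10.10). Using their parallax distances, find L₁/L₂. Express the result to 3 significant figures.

d₁ = 1/p₁ = 1/0.3842″ = 2.6028 pc; d₂ = 1/p₂ = 1/0.4909″ = 2.0371 pc.
M₁ = m₁ − 5 log₁₀ d₁ + 5 = 8.25 − 2.0772 + 5 = 11.1728.
M₂ = 10.10 − 1.5451 + 5 = 13.5549.
L₁/L₂ = 10^(0.4(M₂ − M₁)) = 10^(0.4 × 2.3821) = 10^0.95284 = 8.971.

L₁/L₂ = 8.97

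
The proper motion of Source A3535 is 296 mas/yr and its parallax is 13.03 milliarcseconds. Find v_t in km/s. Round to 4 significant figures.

d = 1/p = 1/0.01303″ = 76.746 pc.
μ = 296 mas/yr = 0.296 ″/yr.
v_t = 4.74 × μ × d = 4.74 × 0.296 × 76.746 = 107.68 km/s.

107.7 km/s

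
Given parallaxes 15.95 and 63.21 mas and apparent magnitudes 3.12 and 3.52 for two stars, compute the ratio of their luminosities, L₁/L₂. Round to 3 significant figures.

d₁ = 1/p₁ = 1/0.01595″ = 62.696 pc; d₂ = 1/p₂ = 1/0.06321″ = 15.82 pc.
M₁ = m₁ − 5 log₁₀ d₁ + 5 = 3.12 − 8.9862 + 5 = -0.8662.
M₂ = 3.52 − 5.9960 + 5 = 2.5240.
L₁/L₂ = 10^(0.4(M₂ − M₁)) = 10^(0.4 × 3.3902) = 10^1.35608 = 22.703.

L₁/L₂ = 22.7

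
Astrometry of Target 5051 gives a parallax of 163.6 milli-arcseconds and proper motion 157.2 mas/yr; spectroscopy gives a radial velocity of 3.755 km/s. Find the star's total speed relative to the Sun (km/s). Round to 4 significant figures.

5.903 km/s

d = 1/p = 1/0.1636″ = 6.1125 pc.
μ = 157.2 mas/yr = 0.1572 ″/yr.
v_t = 4.740 μ d = 4.740 × 0.1572 × 6.1125 = 4.5546 km/s.
v = √(v_r² + v_t²) = √(3.755² + 4.5546²) = √34.8444 = 5.9029 km/s.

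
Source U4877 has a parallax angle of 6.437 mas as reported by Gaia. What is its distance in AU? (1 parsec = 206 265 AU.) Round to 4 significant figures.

3.204 × 10^7 AU

p = 6.437 mas = 0.006437 arcsec.
d = 1/p = 1/0.006437 = 155.35 pc.
In AU: 155.35 × 206265 = 3.2043 × 10^7 AU.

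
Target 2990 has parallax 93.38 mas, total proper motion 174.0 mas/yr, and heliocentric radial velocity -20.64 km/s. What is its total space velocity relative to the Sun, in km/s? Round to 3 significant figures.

22.5 km/s

d = 1/p = 1/0.09338″ = 10.709 pc.
μ = 174.0 mas/yr = 0.1740 ″/yr.
v_t = 4.740 μ d = 4.740 × 0.1740 × 10.709 = 8.8324 km/s.
v = √(v_r² + v_t²) = √((-20.64)² + 8.8324²) = √504.021 = 22.45 km/s.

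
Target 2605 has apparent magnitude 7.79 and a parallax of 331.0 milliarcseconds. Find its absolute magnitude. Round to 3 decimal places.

d = 1/p = 1/0.3310″ = 3.0211 pc.
m − M = 5 log₁₀(3.0211) − 5 = 2.4008 − 5 = -2.5992.
M = m − (m − M) = 7.79 − (-2.5992) = 10.389.

M = 10.389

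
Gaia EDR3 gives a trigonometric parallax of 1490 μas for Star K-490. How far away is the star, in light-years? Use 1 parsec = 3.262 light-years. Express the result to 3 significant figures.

p = 1490 μas = 0.001490 arcsec.
d = 1/p = 1/0.001490 = 671.14 pc.
In light-years: 671.14 × 3.262 = 2189.3 ly.

2190 light years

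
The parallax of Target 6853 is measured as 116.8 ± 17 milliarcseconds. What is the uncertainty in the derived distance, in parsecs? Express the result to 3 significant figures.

1.25 pc

d = 1/p, so σ_d = σ_p / p².
σ_d = 0.0170 / (0.1168)² = 0.0170 / 0.013642 = 1.2462 pc.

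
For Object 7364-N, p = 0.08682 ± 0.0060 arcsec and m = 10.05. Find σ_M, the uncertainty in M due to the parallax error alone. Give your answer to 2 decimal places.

σ_M = 0.15 mag

M = m − 5 log₁₀ d + 5 = m + 5 log₁₀ p + 5, so ∂M/∂p = 5/(p ln 10).
σ_M = (5/ln 10) · (σ_p/p) = 2.1715 × 0.0060/0.08682 = 2.1715 × 0.069109 = 0.15007.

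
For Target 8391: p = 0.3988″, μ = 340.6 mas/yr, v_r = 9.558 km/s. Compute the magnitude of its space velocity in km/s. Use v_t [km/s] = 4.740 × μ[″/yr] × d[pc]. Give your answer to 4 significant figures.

d = 1/p = 1/0.3988″ = 2.5075 pc.
μ = 340.6 mas/yr = 0.3406 ″/yr.
v_t = 4.740 μ d = 4.740 × 0.3406 × 2.5075 = 4.0482 km/s.
v = √(v_r² + v_t²) = √(9.558² + 4.0482²) = √107.743 = 10.38 km/s.

10.38 km/s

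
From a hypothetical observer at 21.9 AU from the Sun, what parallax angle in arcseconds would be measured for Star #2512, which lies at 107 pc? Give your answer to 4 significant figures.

p (arcsec) = B (AU) / d (pc).
p = 21.9 / 107 = 0.20467 arcsec.

0.2047 arcsec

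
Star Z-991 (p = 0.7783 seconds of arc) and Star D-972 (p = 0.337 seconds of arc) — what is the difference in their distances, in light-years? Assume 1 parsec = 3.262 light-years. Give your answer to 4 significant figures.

5.488 ly

d_A = 1/0.7783″ = 1.2849 pc; d_B = 1/0.3370″ = 2.9674 pc.
|d_B − d_A| = |2.9674 − 1.2849| = 1.6825 pc = 1.6825 × 3.262 ly = 5.4883 ly.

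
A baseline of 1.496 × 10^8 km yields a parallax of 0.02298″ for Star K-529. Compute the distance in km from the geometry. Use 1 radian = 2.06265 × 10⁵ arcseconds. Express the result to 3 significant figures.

θ = 0.02298″ = 0.02298/206265 = 1.1141 × 10^-7 rad.
d = B/θ = (1.496 × 10^8) / (1.1141 × 10^-7) = 1.3428 × 10^15 km.

1.34 × 10^15 km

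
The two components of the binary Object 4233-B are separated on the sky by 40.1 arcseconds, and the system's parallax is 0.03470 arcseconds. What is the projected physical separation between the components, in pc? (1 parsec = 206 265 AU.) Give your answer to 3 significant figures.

d = 1/p = 1/0.03470″ = 28.818 pc.
At distance d (pc), an angle of θ arcsec spans θ·d AU: s = 40.1 × 28.818 = 1155.6 AU.
= 1155.6 / 206265 = 0.0056025 pc.

0.00560 pc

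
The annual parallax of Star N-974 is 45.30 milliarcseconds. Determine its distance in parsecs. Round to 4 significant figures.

22.08 pc

p = 45.30 milliarcseconds = 0.04530 arcsec.
d = 1/p = 1/0.04530 = 22.075 pc.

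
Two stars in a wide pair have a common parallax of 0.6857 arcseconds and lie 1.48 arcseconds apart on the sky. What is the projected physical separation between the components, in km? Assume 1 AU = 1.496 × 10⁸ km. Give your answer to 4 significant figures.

3.229 × 10^8 km

d = 1/p = 1/0.6857″ = 1.4584 pc.
At distance d (pc), an angle of θ arcsec spans θ·d AU: s = 1.48 × 1.4584 = 2.1584 AU.
= 2.1584 × 1.496 × 10⁸ km = 3.2290 × 10^8 km.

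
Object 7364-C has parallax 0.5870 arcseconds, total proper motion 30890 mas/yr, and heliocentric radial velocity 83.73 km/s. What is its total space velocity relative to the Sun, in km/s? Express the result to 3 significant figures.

d = 1/p = 1/0.5870″ = 1.7036 pc.
μ = 30890 mas/yr = 30.89 ″/yr.
v_t = 4.740 μ d = 4.740 × 30.89 × 1.7036 = 249.44 km/s.
v = √(v_r² + v_t²) = √(83.73² + 249.44²) = √69231 = 263.12 km/s.

263 km/s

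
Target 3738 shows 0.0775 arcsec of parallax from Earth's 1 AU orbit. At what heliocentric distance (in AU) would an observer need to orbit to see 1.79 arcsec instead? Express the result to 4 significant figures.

Parallax scales linearly with baseline: p ∝ B, so B = p_target / p_Earth × 1 AU.
B = 1.79 / 0.0775 = 23.097 AU.

23.10 AU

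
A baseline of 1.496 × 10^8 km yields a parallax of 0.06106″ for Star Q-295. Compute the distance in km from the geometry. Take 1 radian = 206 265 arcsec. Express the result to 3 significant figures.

5.05 × 10^14 km

θ = 0.06106″ = 0.06106/206265 = 2.9603 × 10^-7 rad.
d = B/θ = (1.496 × 10^8) / (2.9603 × 10^-7) = 5.0535 × 10^14 km.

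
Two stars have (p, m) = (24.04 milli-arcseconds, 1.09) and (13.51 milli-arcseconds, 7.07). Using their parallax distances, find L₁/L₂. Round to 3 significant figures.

L₁/L₂ = 77.9

d₁ = 1/p₁ = 1/0.02404″ = 41.597 pc; d₂ = 1/p₂ = 1/0.01351″ = 74.019 pc.
M₁ = m₁ − 5 log₁₀ d₁ + 5 = 1.09 − 8.0953 + 5 = -2.0053.
M₂ = 7.07 − 9.3467 + 5 = 2.7233.
L₁/L₂ = 10^(0.4(M₂ − M₁)) = 10^(0.4 × 4.7286) = 10^1.89144 = 77.883.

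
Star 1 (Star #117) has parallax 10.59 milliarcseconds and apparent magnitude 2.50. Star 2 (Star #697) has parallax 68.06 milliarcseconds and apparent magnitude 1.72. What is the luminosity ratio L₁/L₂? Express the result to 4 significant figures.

L₁/L₂ = 20.14

d₁ = 1/p₁ = 1/0.01059″ = 94.429 pc; d₂ = 1/p₂ = 1/0.06806″ = 14.693 pc.
M₁ = m₁ − 5 log₁₀ d₁ + 5 = 2.50 − 9.8755 + 5 = -2.3755.
M₂ = 1.72 − 5.8356 + 5 = 0.8844.
L₁/L₂ = 10^(0.4(M₂ − M₁)) = 10^(0.4 × 3.2599) = 10^1.30396 = 20.135.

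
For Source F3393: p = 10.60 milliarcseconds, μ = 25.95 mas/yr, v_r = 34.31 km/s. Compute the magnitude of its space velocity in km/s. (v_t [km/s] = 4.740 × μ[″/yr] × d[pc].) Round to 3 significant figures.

36.2 km/s

d = 1/p = 1/0.01060″ = 94.34 pc.
μ = 25.95 mas/yr = 0.02595 ″/yr.
v_t = 4.740 μ d = 4.740 × 0.02595 × 94.34 = 11.604 km/s.
v = √(v_r² + v_t²) = √(34.31² + 11.604²) = √1311.83 = 36.219 km/s.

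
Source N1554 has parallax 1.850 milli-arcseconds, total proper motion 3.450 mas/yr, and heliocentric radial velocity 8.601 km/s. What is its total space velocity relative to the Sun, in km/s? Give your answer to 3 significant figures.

d = 1/p = 1/0.001850″ = 540.54 pc.
μ = 3.450 mas/yr = 0.003450 ″/yr.
v_t = 4.740 μ d = 4.740 × 0.003450 × 540.54 = 8.8395 km/s.
v = √(v_r² + v_t²) = √(8.601² + 8.8395²) = √152.114 = 12.333 km/s.

12.3 km/s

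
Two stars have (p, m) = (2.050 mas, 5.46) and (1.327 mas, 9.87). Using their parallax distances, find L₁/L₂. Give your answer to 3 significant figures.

d₁ = 1/p₁ = 1/0.002050″ = 487.8 pc; d₂ = 1/p₂ = 1/0.001327″ = 753.58 pc.
M₁ = m₁ − 5 log₁₀ d₁ + 5 = 5.46 − 13.4412 + 5 = -2.9812.
M₂ = 9.87 − 14.3856 + 5 = 0.4844.
L₁/L₂ = 10^(0.4(M₂ − M₁)) = 10^(0.4 × 3.4656) = 10^1.38624 = 24.335.

L₁/L₂ = 24.3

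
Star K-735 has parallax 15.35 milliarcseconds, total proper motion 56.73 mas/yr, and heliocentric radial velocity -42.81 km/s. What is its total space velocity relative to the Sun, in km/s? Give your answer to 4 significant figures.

46.26 km/s

d = 1/p = 1/0.01535″ = 65.147 pc.
μ = 56.73 mas/yr = 0.05673 ″/yr.
v_t = 4.740 μ d = 4.740 × 0.05673 × 65.147 = 17.518 km/s.
v = √(v_r² + v_t²) = √((-42.81)² + 17.518²) = √2139.58 = 46.256 km/s.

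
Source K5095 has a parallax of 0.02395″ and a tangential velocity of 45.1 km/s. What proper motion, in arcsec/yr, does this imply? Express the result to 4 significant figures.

0.2279 arcsec/yr

d = 1/p = 1/0.02395″ = 41.754 pc.
μ = v_t / (4.74 d) = 45.1 / (4.74 × 41.754) = 45.1 / 197.91 = 0.22788 ″/yr.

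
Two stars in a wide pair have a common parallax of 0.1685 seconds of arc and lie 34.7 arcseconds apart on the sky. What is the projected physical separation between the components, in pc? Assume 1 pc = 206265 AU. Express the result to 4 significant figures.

0.0009984 pc

d = 1/p = 1/0.1685″ = 5.9347 pc.
At distance d (pc), an angle of θ arcsec spans θ·d AU: s = 34.7 × 5.9347 = 205.93 AU.
= 205.93 / 206265 = 0.00099838 pc.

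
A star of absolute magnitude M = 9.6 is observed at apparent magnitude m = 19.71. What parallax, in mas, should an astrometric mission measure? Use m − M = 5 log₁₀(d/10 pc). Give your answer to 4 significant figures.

m − M = 19.71 − 9.6 = 10.11.
d = 10^((m−M)/5 + 1) = 10^3.022 = 1052 pc.
p = 1/d = 1/1052 = 0.00095057 arcsec = 0.95057 mas.

0.9506 mas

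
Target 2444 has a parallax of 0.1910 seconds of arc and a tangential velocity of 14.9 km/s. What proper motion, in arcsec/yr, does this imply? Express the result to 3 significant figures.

d = 1/p = 1/0.1910″ = 5.2356 pc.
μ = v_t / (4.74 d) = 14.9 / (4.74 × 5.2356) = 14.9 / 24.817 = 0.60039 ″/yr.

0.600 arcsec/yr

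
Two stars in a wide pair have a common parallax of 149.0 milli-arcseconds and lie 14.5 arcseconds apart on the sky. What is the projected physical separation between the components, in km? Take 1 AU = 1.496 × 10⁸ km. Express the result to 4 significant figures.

1.456 × 10^10 km

d = 1/p = 1/0.1490″ = 6.7114 pc.
At distance d (pc), an angle of θ arcsec spans θ·d AU: s = 14.5 × 6.7114 = 97.315 AU.
= 97.315 × 1.496 × 10⁸ km = 1.4558 × 10^10 km.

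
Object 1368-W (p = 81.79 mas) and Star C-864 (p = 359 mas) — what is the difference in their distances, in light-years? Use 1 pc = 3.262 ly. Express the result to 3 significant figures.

d_A = 1/0.08179″ = 12.226 pc; d_B = 1/0.3590″ = 2.7855 pc.
|d_B − d_A| = |2.7855 − 12.226| = 9.4405 pc = 9.4405 × 3.262 ly = 30.795 ly.

30.8 ly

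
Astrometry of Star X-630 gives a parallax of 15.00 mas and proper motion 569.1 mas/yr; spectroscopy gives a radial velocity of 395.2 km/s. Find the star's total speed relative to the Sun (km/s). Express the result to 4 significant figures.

d = 1/p = 1/0.01500″ = 66.667 pc.
μ = 569.1 mas/yr = 0.5691 ″/yr.
v_t = 4.740 μ d = 4.740 × 0.5691 × 66.667 = 179.84 km/s.
v = √(v_r² + v_t²) = √(395.2² + 179.84²) = √188525 = 434.19 km/s.

434.2 km/s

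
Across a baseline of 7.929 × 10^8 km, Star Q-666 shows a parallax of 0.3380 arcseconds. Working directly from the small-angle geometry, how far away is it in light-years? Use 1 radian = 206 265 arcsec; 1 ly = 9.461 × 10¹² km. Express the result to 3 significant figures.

θ = 0.3380″ = 0.3380/206265 = 1.6387 × 10^-6 rad.
d = B/θ = (7.929 × 10^8) / (1.6387 × 10^-6) = 4.8386 × 10^14 km = (4.8386 × 10^14) / (9.461 × 10^12) ly = 51.143 ly.

51.1 ly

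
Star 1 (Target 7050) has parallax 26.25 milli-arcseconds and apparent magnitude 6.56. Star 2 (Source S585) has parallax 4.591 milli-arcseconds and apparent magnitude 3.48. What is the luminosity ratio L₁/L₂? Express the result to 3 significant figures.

L₁/L₂ = 0.00179

d₁ = 1/p₁ = 1/0.02625″ = 38.095 pc; d₂ = 1/p₂ = 1/0.004591″ = 217.82 pc.
M₁ = m₁ − 5 log₁₀ d₁ + 5 = 6.56 − 7.9043 + 5 = 3.6557.
M₂ = 3.48 − 11.6905 + 5 = -3.2105.
L₁/L₂ = 10^(0.4(M₂ − M₁)) = 10^(0.4 × (-6.8662)) = 10^(-2.74648) = 0.0017928.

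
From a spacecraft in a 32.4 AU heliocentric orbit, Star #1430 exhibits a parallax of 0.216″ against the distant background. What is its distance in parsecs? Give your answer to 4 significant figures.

150.0 pc

With baseline B (in AU) and parallax p (in arcsec), d = B/p parsecs.
d = 32.4 / 0.216 = 150 pc.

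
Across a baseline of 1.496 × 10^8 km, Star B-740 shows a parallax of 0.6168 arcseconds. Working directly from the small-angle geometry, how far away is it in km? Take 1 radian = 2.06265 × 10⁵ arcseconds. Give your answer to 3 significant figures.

5.00 × 10^13 km

θ = 0.6168″ = 0.6168/206265 = 2.9903 × 10^-6 rad.
d = B/θ = (1.496 × 10^8) / (2.9903 × 10^-6) = 5.0028 × 10^13 km.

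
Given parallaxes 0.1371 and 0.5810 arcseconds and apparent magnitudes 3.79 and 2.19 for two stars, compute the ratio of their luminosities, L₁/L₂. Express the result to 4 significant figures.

d₁ = 1/p₁ = 1/0.1371″ = 7.2939 pc; d₂ = 1/p₂ = 1/0.5810″ = 1.7212 pc.
M₁ = m₁ − 5 log₁₀ d₁ + 5 = 3.79 − 4.3148 + 5 = 4.4752.
M₂ = 2.19 − 1.1792 + 5 = 6.0108.
L₁/L₂ = 10^(0.4(M₂ − M₁)) = 10^(0.4 × 1.5356) = 10^0.61424 = 4.1138.

L₁/L₂ = 4.114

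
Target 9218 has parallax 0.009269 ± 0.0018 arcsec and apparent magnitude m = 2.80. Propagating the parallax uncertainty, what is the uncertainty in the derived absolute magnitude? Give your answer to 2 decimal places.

σ_M = 0.42 mag

M = m − 5 log₁₀ d + 5 = m + 5 log₁₀ p + 5, so ∂M/∂p = 5/(p ln 10).
σ_M = (5/ln 10) · (σ_p/p) = 2.1715 × 0.0018/0.009269 = 2.1715 × 0.1942 = 0.42171.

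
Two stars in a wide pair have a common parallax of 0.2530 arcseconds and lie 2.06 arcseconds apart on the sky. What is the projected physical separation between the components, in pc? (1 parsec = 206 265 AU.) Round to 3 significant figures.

d = 1/p = 1/0.2530″ = 3.9526 pc.
At distance d (pc), an angle of θ arcsec spans θ·d AU: s = 2.06 × 3.9526 = 8.1424 AU.
= 8.1424 / 206265 = 3.9475 × 10^-5 pc.

3.95 × 10^-5 pc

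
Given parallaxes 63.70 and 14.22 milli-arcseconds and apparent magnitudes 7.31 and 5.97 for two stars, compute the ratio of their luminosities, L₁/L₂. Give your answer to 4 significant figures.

L₁/L₂ = 0.01451

d₁ = 1/p₁ = 1/0.06370″ = 15.699 pc; d₂ = 1/p₂ = 1/0.01422″ = 70.323 pc.
M₁ = m₁ − 5 log₁₀ d₁ + 5 = 7.31 − 5.9794 + 5 = 6.3306.
M₂ = 5.97 − 9.2355 + 5 = 1.7345.
L₁/L₂ = 10^(0.4(M₂ − M₁)) = 10^(0.4 × (-4.5961)) = 10^(-1.83844) = 0.014506.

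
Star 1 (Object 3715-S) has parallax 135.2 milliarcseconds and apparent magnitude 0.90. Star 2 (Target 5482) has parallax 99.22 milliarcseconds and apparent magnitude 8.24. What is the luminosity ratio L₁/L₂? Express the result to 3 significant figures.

L₁/L₂ = 465

d₁ = 1/p₁ = 1/0.1352″ = 7.3964 pc; d₂ = 1/p₂ = 1/0.09922″ = 10.079 pc.
M₁ = m₁ − 5 log₁₀ d₁ + 5 = 0.90 − 4.3451 + 5 = 1.5549.
M₂ = 8.24 − 5.0171 + 5 = 8.2229.
L₁/L₂ = 10^(0.4(M₂ − M₁)) = 10^(0.4 × 6.6680) = 10^2.66720 = 464.73.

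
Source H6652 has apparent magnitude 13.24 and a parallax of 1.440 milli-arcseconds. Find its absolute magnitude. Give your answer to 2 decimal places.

d = 1/p = 1/0.001440″ = 694.44 pc.
m − M = 5 log₁₀(694.44) − 5 = 14.2082 − 5 = 9.2082.
M = m − (m − M) = 13.24 − 9.2082 = 4.03.

M = 4.03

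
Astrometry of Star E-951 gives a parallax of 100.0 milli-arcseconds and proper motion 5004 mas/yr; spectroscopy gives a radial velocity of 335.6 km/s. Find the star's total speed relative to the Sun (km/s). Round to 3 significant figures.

411 km/s

d = 1/p = 1/0.1000″ = 10 pc.
μ = 5004 mas/yr = 5.004 ″/yr.
v_t = 4.740 μ d = 4.740 × 5.004 × 10 = 237.19 km/s.
v = √(v_r² + v_t²) = √(335.6² + 237.19²) = √168886 = 410.96 km/s.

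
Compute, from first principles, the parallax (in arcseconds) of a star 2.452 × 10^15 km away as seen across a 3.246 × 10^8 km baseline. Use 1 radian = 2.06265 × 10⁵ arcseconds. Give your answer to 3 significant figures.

0.0273 arcsec

θ ≈ B/d = (3.246 × 10^8) / (2.452 × 10^15) = 1.3238 × 10^-7 rad.
In arcseconds: 1.3238 × 10^-7 × 206265 = 0.027305″.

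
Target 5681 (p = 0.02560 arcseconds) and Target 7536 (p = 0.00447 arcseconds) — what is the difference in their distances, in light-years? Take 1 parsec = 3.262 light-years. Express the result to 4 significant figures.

602.3 ly

d_A = 1/0.02560″ = 39.063 pc; d_B = 1/0.004470″ = 223.71 pc.
|d_B − d_A| = |223.71 − 39.063| = 184.65 pc = 184.65 × 3.262 ly = 602.33 ly.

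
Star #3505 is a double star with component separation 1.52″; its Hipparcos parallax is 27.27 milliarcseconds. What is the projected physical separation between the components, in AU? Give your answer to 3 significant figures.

55.7 AU

d = 1/p = 1/0.02727″ = 36.67 pc.
At distance d (pc), an angle of θ arcsec spans θ·d AU: s = 1.52 × 36.67 = 55.738 AU.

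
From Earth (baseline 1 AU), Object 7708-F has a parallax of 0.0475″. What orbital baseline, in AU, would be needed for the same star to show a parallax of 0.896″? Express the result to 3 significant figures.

Parallax scales linearly with baseline: p ∝ B, so B = p_target / p_Earth × 1 AU.
B = 0.896 / 0.0475 = 18.863 AU.

18.9 AU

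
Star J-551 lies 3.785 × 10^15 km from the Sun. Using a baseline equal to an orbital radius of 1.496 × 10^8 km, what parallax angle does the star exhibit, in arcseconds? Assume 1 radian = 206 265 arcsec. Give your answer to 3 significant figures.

θ ≈ B/d = (1.496 × 10^8) / (3.785 × 10^15) = 3.9524 × 10^-8 rad.
In arcseconds: 3.9524 × 10^-8 × 206265 = 0.0081524″.

0.00815 arcsec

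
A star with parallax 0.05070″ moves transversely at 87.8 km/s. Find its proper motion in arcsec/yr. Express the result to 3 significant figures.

0.939 arcsec/yr

d = 1/p = 1/0.05070″ = 19.724 pc.
μ = v_t / (4.74 d) = 87.8 / (4.74 × 19.724) = 87.8 / 93.492 = 0.93912 ″/yr.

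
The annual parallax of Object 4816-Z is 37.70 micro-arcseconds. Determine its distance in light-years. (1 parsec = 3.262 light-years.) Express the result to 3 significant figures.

86500 light years

p = 37.70 micro-arcseconds = 0.00003770 arcsec.
d = 1/p = 1/0.00003770 = 26525 pc.
In light-years: 26525 × 3.262 = 86525 ly.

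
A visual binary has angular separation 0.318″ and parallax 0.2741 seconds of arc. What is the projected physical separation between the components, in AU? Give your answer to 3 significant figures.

1.16 AU

d = 1/p = 1/0.2741″ = 3.6483 pc.
At distance d (pc), an angle of θ arcsec spans θ·d AU: s = 0.318 × 3.6483 = 1.1602 AU.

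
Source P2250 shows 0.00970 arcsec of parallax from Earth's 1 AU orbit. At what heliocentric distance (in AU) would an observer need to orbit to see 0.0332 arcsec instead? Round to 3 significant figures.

3.42 AU

Parallax scales linearly with baseline: p ∝ B, so B = p_target / p_Earth × 1 AU.
B = 0.0332 / 0.00970 = 3.4227 AU.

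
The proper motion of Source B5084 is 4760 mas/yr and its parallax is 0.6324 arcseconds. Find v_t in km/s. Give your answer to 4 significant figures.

d = 1/p = 1/0.6324″ = 1.5813 pc.
μ = 4760 mas/yr = 4.76 ″/yr.
v_t = 4.74 × μ × d = 4.74 × 4.76 × 1.5813 = 35.678 km/s.

35.68 km/s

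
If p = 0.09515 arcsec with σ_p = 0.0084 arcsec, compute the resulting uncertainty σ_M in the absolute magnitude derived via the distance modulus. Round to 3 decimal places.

M = m − 5 log₁₀ d + 5 = m + 5 log₁₀ p + 5, so ∂M/∂p = 5/(p ln 10).
σ_M = (5/ln 10) · (σ_p/p) = 2.1715 × 0.0084/0.09515 = 2.1715 × 0.088282 = 0.1917.

σ_M = 0.192 mag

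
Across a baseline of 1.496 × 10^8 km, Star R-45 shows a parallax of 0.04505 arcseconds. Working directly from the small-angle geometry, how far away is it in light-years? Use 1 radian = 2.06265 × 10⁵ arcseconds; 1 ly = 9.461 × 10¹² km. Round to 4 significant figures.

θ = 0.04505″ = 0.04505/206265 = 2.1841 × 10^-7 rad.
d = B/θ = (1.496 × 10^8) / (2.1841 × 10^-7) = 6.8495 × 10^14 km = (6.8495 × 10^14) / (9.461 × 10^12) ly = 72.397 ly.

72.40 ly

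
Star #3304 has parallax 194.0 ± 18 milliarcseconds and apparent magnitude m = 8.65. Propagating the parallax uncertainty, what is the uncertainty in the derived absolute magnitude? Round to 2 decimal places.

M = m − 5 log₁₀ d + 5 = m + 5 log₁₀ p + 5, so ∂M/∂p = 5/(p ln 10).
σ_M = (5/ln 10) · (σ_p/p) = 2.1715 × 18/194.0 = 2.1715 × 0.092784 = 0.20148.

σ_M = 0.20 mag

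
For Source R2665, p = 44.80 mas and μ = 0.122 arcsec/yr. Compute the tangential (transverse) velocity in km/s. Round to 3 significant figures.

12.9 km/s

d = 1/p = 1/0.04480″ = 22.321 pc.
v_t = 4.74 × μ × d = 4.74 × 0.122 × 22.321 = 12.908 km/s.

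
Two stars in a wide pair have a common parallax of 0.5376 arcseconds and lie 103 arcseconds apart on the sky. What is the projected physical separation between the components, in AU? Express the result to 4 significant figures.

d = 1/p = 1/0.5376″ = 1.8601 pc.
At distance d (pc), an angle of θ arcsec spans θ·d AU: s = 103 × 1.8601 = 191.59 AU.

191.6 AU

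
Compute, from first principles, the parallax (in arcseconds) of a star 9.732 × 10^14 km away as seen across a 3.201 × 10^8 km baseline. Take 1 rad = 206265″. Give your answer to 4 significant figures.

0.06784 arcsec

θ ≈ B/d = (3.201 × 10^8) / (9.732 × 10^14) = 3.2891 × 10^-7 rad.
In arcseconds: 3.2891 × 10^-7 × 206265 = 0.067843″.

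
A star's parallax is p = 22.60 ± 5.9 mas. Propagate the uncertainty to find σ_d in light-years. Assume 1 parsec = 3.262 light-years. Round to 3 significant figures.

37.7 ly

d = 1/p, so σ_d = σ_p / p².
σ_d = 0.00590 / (0.02260)² = 0.00590 / 0.00051076 = 11.551 pc = 11.551 × 3.262 ly = 37.679 ly.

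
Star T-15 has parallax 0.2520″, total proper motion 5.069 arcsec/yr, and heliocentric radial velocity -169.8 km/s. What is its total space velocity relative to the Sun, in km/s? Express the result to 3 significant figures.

d = 1/p = 1/0.2520″ = 3.9683 pc.
v_t = 4.740 μ d = 4.740 × 5.069 × 3.9683 = 95.347 km/s.
v = √(v_r² + v_t²) = √((-169.8)² + 95.347²) = √37923.1 = 194.74 km/s.

195 km/s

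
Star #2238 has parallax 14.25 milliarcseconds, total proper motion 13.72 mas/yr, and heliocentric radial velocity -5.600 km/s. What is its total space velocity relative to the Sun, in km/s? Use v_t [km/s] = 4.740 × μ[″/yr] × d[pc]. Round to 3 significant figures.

7.22 km/s

d = 1/p = 1/0.01425″ = 70.175 pc.
μ = 13.72 mas/yr = 0.01372 ″/yr.
v_t = 4.740 μ d = 4.740 × 0.01372 × 70.175 = 4.5637 km/s.
v = √(v_r² + v_t²) = √((-5.600)² + 4.5637²) = √52.1874 = 7.2241 km/s.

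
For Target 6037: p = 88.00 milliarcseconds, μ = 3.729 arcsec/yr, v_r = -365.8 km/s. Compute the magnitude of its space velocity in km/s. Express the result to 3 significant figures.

417 km/s

d = 1/p = 1/0.08800″ = 11.364 pc.
v_t = 4.740 μ d = 4.740 × 3.729 × 11.364 = 200.86 km/s.
v = √(v_r² + v_t²) = √((-365.8)² + 200.86²) = √174154 = 417.32 km/s.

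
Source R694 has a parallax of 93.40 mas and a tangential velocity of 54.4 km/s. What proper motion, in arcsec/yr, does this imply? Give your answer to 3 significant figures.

1.07 arcsec/yr

d = 1/p = 1/0.09340″ = 10.707 pc.
μ = v_t / (4.74 d) = 54.4 / (4.74 × 10.707) = 54.4 / 50.751 = 1.0719 ″/yr.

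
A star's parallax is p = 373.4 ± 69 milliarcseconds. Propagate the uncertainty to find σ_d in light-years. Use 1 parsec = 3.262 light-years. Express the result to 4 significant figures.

1.614 ly

d = 1/p, so σ_d = σ_p / p².
σ_d = 0.0690 / (0.3734)² = 0.0690 / 0.13943 = 0.49487 pc = 0.49487 × 3.262 ly = 1.6143 ly.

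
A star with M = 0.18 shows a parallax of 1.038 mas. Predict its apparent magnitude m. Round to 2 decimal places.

m = 10.10

d = 1/p = 1/0.001038″ = 963.39 pc.
m − M = 5 log₁₀ d − 5 = 5 log₁₀(963.39) − 5 = 14.9190 − 5 = 9.9190.
m = M + (m − M) = 0.18 + 9.9190 = 10.10.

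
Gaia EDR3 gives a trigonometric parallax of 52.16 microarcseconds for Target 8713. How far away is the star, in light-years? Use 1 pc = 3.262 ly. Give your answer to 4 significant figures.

p = 52.16 microarcseconds = 0.00005216 arcsec.
d = 1/p = 1/0.00005216 = 19172 pc.
In light-years: 19172 × 3.262 = 62539 ly.

62540 light years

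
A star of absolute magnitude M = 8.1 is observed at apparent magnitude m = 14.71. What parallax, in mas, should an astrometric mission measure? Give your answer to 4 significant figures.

4.764 mas

m − M = 14.71 − 8.1 = 6.61.
d = 10^((m−M)/5 + 1) = 10^2.322 = 209.89 pc.
p = 1/d = 1/209.89 = 0.0047644 arcsec = 4.7644 mas.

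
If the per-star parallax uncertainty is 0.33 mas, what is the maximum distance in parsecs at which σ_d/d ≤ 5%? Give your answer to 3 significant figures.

σ_d/d = σ_p/p, so the condition is σ_p/p ≤ 0.05, i.e. p ≥ σ_p/0.05.
p_min = 0.33/0.05 = 6.6 mas = 0.0066 arcsec.
d_max = 1/p_min = 1/0.0066 = 151.52 pc.

152 pc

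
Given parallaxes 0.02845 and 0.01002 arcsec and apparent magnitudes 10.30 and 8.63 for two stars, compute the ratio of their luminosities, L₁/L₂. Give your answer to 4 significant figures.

d₁ = 1/p₁ = 1/0.02845″ = 35.149 pc; d₂ = 1/p₂ = 1/0.01002″ = 99.8 pc.
M₁ = m₁ − 5 log₁₀ d₁ + 5 = 10.30 − 7.7296 + 5 = 7.5704.
M₂ = 8.63 − 9.9957 + 5 = 3.6343.
L₁/L₂ = 10^(0.4(M₂ − M₁)) = 10^(0.4 × (-3.9361)) = 10^(-1.57444) = 0.026642.

L₁/L₂ = 0.02664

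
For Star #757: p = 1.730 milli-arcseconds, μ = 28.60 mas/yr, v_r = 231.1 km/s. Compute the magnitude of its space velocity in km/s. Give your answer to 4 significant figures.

d = 1/p = 1/0.001730″ = 578.03 pc.
μ = 28.60 mas/yr = 0.02860 ″/yr.
v_t = 4.740 μ d = 4.740 × 0.02860 × 578.03 = 78.36 km/s.
v = √(v_r² + v_t²) = √(231.1² + 78.36²) = √59547.5 = 244.02 km/s.

244.0 km/s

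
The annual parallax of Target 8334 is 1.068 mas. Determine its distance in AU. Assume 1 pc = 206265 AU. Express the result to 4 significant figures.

1.931 × 10^8 AU

p = 1.068 mas = 0.001068 arcsec.
d = 1/p = 1/0.001068 = 936.33 pc.
In AU: 936.33 × 206265 = 1.9313 × 10^8 AU.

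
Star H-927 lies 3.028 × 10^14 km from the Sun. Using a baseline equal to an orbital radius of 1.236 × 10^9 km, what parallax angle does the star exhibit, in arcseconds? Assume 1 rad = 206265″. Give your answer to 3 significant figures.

θ ≈ B/d = (1.236 × 10^9) / (3.028 × 10^14) = 4.0819 × 10^-6 rad.
In arcseconds: 4.0819 × 10^-6 × 206265 = 0.84195″.

0.842 arcsec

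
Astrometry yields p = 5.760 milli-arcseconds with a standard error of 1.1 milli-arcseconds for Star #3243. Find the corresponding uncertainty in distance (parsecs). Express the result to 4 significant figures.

d = 1/p, so σ_d = σ_p / p².
σ_d = 0.00110 / (0.005760)² = 0.00110 / 0.000033178 = 33.154 pc.

33.15 pc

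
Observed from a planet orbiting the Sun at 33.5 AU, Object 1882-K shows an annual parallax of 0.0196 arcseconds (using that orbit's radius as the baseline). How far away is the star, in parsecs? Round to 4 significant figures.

With baseline B (in AU) and parallax p (in arcsec), d = B/p parsecs.
d = 33.5 / 0.0196 = 1709.2 pc.

1709 pc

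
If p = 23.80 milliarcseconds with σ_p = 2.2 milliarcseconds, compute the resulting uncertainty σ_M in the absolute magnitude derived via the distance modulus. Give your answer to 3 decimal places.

M = m − 5 log₁₀ d + 5 = m + 5 log₁₀ p + 5, so ∂M/∂p = 5/(p ln 10).
σ_M = (5/ln 10) · (σ_p/p) = 2.1715 × 2.2/23.80 = 2.1715 × 0.092437 = 0.20073.

σ_M = 0.201 mag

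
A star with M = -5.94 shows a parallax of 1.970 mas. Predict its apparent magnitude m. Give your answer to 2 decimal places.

m = 2.59

d = 1/p = 1/0.001970″ = 507.61 pc.
m − M = 5 log₁₀ d − 5 = 5 log₁₀(507.61) − 5 = 13.5277 − 5 = 8.5277.
m = M + (m − M) = -5.94 + 8.5277 = 2.59.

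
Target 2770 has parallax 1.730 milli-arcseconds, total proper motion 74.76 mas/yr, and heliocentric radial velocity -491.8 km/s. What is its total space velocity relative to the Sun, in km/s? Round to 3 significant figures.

533 km/s

d = 1/p = 1/0.001730″ = 578.03 pc.
μ = 74.76 mas/yr = 0.07476 ″/yr.
v_t = 4.740 μ d = 4.740 × 0.07476 × 578.03 = 204.83 km/s.
v = √(v_r² + v_t²) = √((-491.8)² + 204.83²) = √283823 = 532.75 km/s.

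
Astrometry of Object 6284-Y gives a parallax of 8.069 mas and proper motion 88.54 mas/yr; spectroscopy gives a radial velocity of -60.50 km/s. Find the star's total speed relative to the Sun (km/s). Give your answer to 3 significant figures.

d = 1/p = 1/0.008069″ = 123.93 pc.
μ = 88.54 mas/yr = 0.08854 ″/yr.
v_t = 4.740 μ d = 4.740 × 0.08854 × 123.93 = 52.011 km/s.
v = √(v_r² + v_t²) = √((-60.50)² + 52.011²) = √6365.39 = 79.783 km/s.

79.8 km/s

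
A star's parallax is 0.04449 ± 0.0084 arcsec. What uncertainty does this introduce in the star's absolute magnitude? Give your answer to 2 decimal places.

M = m − 5 log₁₀ d + 5 = m + 5 log₁₀ p + 5, so ∂M/∂p = 5/(p ln 10).
σ_M = (5/ln 10) · (σ_p/p) = 2.1715 × 0.0084/0.04449 = 2.1715 × 0.18881 = 0.41.

σ_M = 0.41 mag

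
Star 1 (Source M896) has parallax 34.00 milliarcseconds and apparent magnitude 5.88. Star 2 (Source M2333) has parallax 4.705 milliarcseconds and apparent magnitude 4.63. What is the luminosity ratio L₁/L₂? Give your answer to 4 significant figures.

d₁ = 1/p₁ = 1/0.03400″ = 29.412 pc; d₂ = 1/p₂ = 1/0.004705″ = 212.54 pc.
M₁ = m₁ − 5 log₁₀ d₁ + 5 = 5.88 − 7.3426 + 5 = 3.5374.
M₂ = 4.63 − 11.6372 + 5 = -2.0072.
L₁/L₂ = 10^(0.4(M₂ − M₁)) = 10^(0.4 × (-5.5446)) = 10^(-2.21784) = 0.0060556.

L₁/L₂ = 0.006056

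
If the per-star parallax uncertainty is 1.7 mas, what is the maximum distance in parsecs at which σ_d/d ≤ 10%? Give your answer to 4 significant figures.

σ_d/d = σ_p/p, so the condition is σ_p/p ≤ 0.10, i.e. p ≥ σ_p/0.10.
p_min = 1.7/0.10 = 17 mas = 0.017 arcsec.
d_max = 1/p_min = 1/0.017 = 58.824 pc.

58.82 pc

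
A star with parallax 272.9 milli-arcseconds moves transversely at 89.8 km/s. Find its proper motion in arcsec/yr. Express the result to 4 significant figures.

5.170 arcsec/yr

d = 1/p = 1/0.2729″ = 3.6643 pc.
μ = v_t / (4.74 d) = 89.8 / (4.74 × 3.6643) = 89.8 / 17.369 = 5.1701 ″/yr.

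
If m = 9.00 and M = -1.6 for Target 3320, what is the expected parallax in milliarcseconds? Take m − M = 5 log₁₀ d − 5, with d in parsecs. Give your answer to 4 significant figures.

m − M = 9.00 − (-1.6) = 10.60.
d = 10^((m−M)/5 + 1) = 10^3.120 = 1318.3 pc.
p = 1/d = 1/1318.3 = 0.00075855 arcsec = 0.75855 mas.

0.7586 mas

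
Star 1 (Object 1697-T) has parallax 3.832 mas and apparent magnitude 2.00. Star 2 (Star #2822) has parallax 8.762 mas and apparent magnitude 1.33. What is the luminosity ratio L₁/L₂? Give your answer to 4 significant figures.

d₁ = 1/p₁ = 1/0.003832″ = 260.96 pc; d₂ = 1/p₂ = 1/0.008762″ = 114.13 pc.
M₁ = m₁ − 5 log₁₀ d₁ + 5 = 2.00 − 12.0829 + 5 = -5.0829.
M₂ = 1.33 − 10.2870 + 5 = -3.9570.
L₁/L₂ = 10^(0.4(M₂ − M₁)) = 10^(0.4 × 1.1259) = 10^0.45036 = 2.8207.

L₁/L₂ = 2.821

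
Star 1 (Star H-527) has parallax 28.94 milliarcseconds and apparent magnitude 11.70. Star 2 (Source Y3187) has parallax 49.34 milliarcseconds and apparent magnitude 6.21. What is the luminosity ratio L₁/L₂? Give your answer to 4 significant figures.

d₁ = 1/p₁ = 1/0.02894″ = 34.554 pc; d₂ = 1/p₂ = 1/0.04934″ = 20.268 pc.
M₁ = m₁ − 5 log₁₀ d₁ + 5 = 11.70 − 7.6925 + 5 = 9.0075.
M₂ = 6.21 − 6.5341 + 5 = 4.6759.
L₁/L₂ = 10^(0.4(M₂ − M₁)) = 10^(0.4 × (-4.3316)) = 10^(-1.73264) = 0.018508.

L₁/L₂ = 0.01851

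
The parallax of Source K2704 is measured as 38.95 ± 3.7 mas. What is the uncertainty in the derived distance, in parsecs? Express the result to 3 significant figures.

2.44 pc

d = 1/p, so σ_d = σ_p / p².
σ_d = 0.00370 / (0.03895)² = 0.00370 / 0.0015171 = 2.4389 pc.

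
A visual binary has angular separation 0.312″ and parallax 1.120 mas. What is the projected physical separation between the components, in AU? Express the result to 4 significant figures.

278.6 AU

d = 1/p = 1/0.001120″ = 892.86 pc.
At distance d (pc), an angle of θ arcsec spans θ·d AU: s = 0.312 × 892.86 = 278.57 AU.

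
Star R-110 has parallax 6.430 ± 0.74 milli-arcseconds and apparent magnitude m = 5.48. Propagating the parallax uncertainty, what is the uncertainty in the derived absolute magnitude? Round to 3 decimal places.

M = m − 5 log₁₀ d + 5 = m + 5 log₁₀ p + 5, so ∂M/∂p = 5/(p ln 10).
σ_M = (5/ln 10) · (σ_p/p) = 2.1715 × 0.74/6.430 = 2.1715 × 0.11509 = 0.24992.

σ_M = 0.250 mag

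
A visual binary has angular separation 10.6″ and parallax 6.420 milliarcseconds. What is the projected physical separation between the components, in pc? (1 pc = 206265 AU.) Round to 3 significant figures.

0.00800 pc

d = 1/p = 1/0.006420″ = 155.76 pc.
At distance d (pc), an angle of θ arcsec spans θ·d AU: s = 10.6 × 155.76 = 1651.1 AU.
= 1651.1 / 206265 = 0.0080048 pc.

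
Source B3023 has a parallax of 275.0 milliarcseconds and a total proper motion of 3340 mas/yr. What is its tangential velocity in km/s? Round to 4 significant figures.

d = 1/p = 1/0.2750″ = 3.6364 pc.
μ = 3340 mas/yr = 3.34 ″/yr.
v_t = 4.74 × μ × d = 4.74 × 3.34 × 3.6364 = 57.57 km/s.

57.57 km/s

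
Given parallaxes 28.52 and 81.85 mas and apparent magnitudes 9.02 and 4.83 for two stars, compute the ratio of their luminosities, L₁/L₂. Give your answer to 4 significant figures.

d₁ = 1/p₁ = 1/0.02852″ = 35.063 pc; d₂ = 1/p₂ = 1/0.08185″ = 12.217 pc.
M₁ = m₁ − 5 log₁₀ d₁ + 5 = 9.02 − 7.7242 + 5 = 6.2958.
M₂ = 4.83 − 5.4348 + 5 = 4.3952.
L₁/L₂ = 10^(0.4(M₂ − M₁)) = 10^(0.4 × (-1.9006)) = 10^(-0.76024) = 0.17368.

L₁/L₂ = 0.1737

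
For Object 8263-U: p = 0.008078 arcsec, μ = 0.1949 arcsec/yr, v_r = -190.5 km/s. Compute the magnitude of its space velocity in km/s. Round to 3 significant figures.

222 km/s

d = 1/p = 1/0.008078″ = 123.79 pc.
v_t = 4.740 μ d = 4.740 × 0.1949 × 123.79 = 114.36 km/s.
v = √(v_r² + v_t²) = √((-190.5)² + 114.36²) = √49368.5 = 222.19 km/s.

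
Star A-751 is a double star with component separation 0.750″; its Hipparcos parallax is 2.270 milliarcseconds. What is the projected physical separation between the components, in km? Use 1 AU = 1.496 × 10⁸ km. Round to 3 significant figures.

d = 1/p = 1/0.002270″ = 440.53 pc.
At distance d (pc), an angle of θ arcsec spans θ·d AU: s = 0.750 × 440.53 = 330.4 AU.
= 330.4 × 1.496 × 10⁸ km = 4.9428 × 10^10 km.

4.94 × 10^10 km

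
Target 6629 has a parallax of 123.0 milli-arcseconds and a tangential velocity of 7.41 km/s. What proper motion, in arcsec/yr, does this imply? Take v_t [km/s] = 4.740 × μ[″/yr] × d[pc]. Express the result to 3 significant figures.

0.192 arcsec/yr

d = 1/p = 1/0.1230″ = 8.1301 pc.
μ = v_t / (4.74 d) = 7.41 / (4.74 × 8.1301) = 7.41 / 38.537 = 0.19228 ″/yr.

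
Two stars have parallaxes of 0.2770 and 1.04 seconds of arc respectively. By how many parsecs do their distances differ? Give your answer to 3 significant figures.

2.65 pc

d_A = 1/0.2770″ = 3.6101 pc; d_B = 1/1.040″ = 0.96154 pc.
|d_B − d_A| = |0.96154 − 3.6101| = 2.6486 pc.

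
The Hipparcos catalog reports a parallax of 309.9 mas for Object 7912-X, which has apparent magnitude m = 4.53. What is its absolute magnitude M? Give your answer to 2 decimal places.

M = 6.99

d = 1/p = 1/0.3099″ = 3.2268 pc.
m − M = 5 log₁₀(3.2268) − 5 = 2.5439 − 5 = -2.4561.
M = m − (m − M) = 4.53 − (-2.4561) = 6.99.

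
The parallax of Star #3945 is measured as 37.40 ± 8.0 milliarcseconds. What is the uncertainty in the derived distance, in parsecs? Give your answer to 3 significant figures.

5.72 pc

d = 1/p, so σ_d = σ_p / p².
σ_d = 0.00800 / (0.03740)² = 0.00800 / 0.0013988 = 5.7192 pc.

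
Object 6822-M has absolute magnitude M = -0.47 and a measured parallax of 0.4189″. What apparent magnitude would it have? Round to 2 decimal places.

m = -3.58

d = 1/p = 1/0.4189″ = 2.3872 pc.
m − M = 5 log₁₀ d − 5 = 5 log₁₀(2.3872) − 5 = 1.8894 − 5 = -3.1106.
m = M + (m − M) = -0.47 + (-3.1106) = -3.58.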